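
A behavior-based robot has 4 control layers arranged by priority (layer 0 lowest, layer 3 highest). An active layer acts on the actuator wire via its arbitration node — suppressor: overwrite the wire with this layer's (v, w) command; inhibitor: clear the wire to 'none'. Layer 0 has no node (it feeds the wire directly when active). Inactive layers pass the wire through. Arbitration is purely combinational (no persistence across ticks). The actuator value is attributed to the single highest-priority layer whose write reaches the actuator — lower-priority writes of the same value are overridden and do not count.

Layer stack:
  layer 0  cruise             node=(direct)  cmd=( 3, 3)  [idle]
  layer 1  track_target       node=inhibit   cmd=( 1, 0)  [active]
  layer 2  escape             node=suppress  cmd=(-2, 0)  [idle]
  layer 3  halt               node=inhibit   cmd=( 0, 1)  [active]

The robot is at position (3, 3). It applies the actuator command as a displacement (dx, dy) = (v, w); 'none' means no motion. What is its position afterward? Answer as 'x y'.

3 3

[0] cruise off; wire := none
[1] track_target on (inhibit); wire := none
[2] escape off; pass none
[3] halt on (inhibit); wire := none
output none
position: (3, 3) + none = (3, 3)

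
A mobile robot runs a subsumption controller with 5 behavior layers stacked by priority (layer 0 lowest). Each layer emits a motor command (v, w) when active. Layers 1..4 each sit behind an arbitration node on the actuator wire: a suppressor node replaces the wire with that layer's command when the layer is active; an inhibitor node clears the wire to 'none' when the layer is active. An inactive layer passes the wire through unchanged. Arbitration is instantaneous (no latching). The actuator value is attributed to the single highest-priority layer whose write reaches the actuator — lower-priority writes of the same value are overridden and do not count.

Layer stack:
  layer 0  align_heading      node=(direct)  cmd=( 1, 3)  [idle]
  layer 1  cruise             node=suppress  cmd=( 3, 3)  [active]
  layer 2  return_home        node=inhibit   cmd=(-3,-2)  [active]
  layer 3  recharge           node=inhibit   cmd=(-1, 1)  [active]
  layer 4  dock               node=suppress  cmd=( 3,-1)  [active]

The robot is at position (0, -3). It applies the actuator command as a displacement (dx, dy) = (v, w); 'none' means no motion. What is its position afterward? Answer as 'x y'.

3 -4

layer 0 (align_heading) idle — none
layer 1 (cruise) active — suppresses: (3, 3)
layer 2 (return_home) active — inhibits: none
layer 3 (recharge) active — inhibits: none
layer 4 (dock) active — suppresses: (3, -1)
→ actuator (3, -1)
position: (0, -3) + (3, -1) = (3, -4)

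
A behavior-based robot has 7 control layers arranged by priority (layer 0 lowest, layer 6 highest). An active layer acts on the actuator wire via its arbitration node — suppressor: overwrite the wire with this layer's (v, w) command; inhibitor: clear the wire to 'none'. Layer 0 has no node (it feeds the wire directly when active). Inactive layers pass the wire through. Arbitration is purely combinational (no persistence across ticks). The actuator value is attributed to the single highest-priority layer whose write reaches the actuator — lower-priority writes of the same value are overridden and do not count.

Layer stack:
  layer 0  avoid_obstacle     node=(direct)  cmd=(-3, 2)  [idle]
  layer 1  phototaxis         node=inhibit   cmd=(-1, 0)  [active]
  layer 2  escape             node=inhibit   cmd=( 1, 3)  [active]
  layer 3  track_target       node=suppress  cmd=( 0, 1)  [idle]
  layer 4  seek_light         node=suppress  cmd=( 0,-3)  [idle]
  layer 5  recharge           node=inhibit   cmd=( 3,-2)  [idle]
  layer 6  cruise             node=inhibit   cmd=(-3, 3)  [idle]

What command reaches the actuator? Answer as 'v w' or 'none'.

none

[0] avoid_obstacle off; wire := none
[1] phototaxis on (inhibit); wire := none
[2] escape on (inhibit); wire := none
[3] track_target off; pass none
[4] seek_light off; pass none
[5] recharge off; pass none
[6] cruise off; pass none
output none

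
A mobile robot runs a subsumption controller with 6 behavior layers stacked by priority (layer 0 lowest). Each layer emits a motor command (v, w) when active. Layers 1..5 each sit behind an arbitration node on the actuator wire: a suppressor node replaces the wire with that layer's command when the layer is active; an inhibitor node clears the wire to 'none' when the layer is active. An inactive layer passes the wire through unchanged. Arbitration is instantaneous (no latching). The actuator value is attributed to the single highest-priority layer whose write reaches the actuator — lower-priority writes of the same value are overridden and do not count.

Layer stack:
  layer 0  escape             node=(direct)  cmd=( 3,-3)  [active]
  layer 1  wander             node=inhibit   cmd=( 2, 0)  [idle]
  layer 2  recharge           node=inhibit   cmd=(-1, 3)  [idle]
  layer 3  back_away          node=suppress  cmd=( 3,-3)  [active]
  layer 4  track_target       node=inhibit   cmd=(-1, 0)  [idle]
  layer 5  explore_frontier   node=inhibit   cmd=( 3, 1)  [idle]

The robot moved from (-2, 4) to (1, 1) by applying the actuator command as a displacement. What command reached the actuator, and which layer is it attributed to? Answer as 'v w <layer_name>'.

displacement = (1, 1) − (-2, 4) = (3, -3)
L0 escape: active, feeds wire = (3, -3)
L1 wander: idle → wire stays (3, -3)
L2 recharge: idle → wire stays (3, -3)
L3 back_away: active, suppressor → wire = (3, -3)
L4 track_target: idle → wire stays (3, -3)
L5 explore_frontier: idle → wire stays (3, -3)
actuator = (3, -3) — from layer 3 (back_away)

3 -3 back_away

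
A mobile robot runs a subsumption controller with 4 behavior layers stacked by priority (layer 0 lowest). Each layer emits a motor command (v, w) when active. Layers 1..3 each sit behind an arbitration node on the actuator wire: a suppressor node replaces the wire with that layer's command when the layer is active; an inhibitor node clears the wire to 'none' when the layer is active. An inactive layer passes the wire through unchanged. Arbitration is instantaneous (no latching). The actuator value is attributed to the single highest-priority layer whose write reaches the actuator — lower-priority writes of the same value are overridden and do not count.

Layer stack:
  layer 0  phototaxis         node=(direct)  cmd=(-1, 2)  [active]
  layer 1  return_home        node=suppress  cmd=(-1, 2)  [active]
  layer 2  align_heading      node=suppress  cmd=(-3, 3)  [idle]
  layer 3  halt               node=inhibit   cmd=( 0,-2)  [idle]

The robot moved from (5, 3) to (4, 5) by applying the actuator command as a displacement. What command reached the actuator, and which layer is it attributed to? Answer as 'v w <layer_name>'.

-1 2 return_home

displacement = (4, 5) − (5, 3) = (-1, 2)
[0] phototaxis on; wire := (-1, 2)
[1] return_home on (suppress); wire := (-1, 2)
[2] align_heading off; pass (-1, 2)
[3] halt off; pass (-1, 2)
output (-1, 2) — from layer 1 (return_home)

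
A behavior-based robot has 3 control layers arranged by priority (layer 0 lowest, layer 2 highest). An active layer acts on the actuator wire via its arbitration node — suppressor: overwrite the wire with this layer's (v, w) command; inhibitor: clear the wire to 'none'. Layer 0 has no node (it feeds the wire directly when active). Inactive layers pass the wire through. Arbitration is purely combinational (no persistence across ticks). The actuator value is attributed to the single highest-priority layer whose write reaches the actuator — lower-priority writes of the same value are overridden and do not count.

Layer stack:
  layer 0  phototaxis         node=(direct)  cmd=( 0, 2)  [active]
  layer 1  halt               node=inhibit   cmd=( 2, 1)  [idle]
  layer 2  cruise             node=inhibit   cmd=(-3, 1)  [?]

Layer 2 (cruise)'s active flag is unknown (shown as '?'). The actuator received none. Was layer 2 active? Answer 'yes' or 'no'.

If layer 2 is active=yes:
  actuator would be none
If layer 2 is active=no:
  actuator would be (0, 2)
Observed none, so layer 2 was active.

yes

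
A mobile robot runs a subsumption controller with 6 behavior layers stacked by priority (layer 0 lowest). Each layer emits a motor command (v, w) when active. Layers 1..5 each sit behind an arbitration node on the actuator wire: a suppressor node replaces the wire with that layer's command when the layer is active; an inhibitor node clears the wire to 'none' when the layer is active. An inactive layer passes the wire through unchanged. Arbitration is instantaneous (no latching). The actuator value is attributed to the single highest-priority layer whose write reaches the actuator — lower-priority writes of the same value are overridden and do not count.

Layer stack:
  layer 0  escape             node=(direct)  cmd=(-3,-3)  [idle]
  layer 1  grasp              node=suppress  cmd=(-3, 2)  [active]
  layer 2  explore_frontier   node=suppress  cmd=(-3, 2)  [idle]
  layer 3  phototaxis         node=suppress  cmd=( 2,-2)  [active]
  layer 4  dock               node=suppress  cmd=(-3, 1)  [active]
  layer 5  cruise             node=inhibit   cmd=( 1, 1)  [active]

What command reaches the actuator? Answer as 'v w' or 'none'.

none

L0 escape: idle → wire = none
L1 grasp: active, suppressor → wire = (-3, 2)
L2 explore_frontier: idle → wire stays (-3, 2)
L3 phototaxis: active, suppressor → wire = (2, -2)
L4 dock: active, suppressor → wire = (-3, 1)
L5 cruise: active, inhibitor → wire = none
actuator = none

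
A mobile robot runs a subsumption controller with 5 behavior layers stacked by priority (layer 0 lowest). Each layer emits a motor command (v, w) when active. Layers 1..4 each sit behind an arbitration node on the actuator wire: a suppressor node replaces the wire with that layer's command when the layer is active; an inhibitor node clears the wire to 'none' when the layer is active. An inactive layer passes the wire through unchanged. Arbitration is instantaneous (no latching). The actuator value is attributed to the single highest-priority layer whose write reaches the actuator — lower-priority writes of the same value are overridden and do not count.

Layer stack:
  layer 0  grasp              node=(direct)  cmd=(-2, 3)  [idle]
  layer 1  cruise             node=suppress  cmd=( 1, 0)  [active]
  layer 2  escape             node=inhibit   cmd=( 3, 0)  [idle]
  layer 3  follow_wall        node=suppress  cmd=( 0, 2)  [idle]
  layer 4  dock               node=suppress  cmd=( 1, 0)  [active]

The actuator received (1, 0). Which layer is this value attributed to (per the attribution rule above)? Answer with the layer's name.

dock

layer 0 (grasp) idle — none
layer 1 (cruise) active — suppresses: (1, 0)
layer 2 (escape) idle — unchanged: (1, 0)
layer 3 (follow_wall) idle — unchanged: (1, 0)
layer 4 (dock) active — suppresses: (1, 0)
→ actuator (1, 0)
last writer: layer 4 = dock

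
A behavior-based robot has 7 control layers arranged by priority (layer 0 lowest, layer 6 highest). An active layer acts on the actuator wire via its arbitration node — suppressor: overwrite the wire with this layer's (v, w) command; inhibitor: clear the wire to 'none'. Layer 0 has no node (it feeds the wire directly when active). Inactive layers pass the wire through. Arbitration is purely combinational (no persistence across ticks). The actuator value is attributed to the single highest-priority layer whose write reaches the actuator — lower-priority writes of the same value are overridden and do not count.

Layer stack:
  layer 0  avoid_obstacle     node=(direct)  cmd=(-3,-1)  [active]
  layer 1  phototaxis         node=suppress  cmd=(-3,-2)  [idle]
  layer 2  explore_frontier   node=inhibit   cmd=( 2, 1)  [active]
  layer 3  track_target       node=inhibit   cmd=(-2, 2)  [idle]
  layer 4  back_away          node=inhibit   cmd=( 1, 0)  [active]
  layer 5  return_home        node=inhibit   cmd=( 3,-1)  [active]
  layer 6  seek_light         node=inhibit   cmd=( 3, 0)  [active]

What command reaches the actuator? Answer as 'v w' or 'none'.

L0 avoid_obstacle: active, feeds wire = (-3, -1)
L1 phototaxis: idle → wire stays (-3, -1)
L2 explore_frontier: active, inhibitor → wire = none
L3 track_target: idle → wire stays none
L4 back_away: active, inhibitor → wire = none
L5 return_home: active, inhibitor → wire = none
L6 seek_light: active, inhibitor → wire = none
actuator = none

none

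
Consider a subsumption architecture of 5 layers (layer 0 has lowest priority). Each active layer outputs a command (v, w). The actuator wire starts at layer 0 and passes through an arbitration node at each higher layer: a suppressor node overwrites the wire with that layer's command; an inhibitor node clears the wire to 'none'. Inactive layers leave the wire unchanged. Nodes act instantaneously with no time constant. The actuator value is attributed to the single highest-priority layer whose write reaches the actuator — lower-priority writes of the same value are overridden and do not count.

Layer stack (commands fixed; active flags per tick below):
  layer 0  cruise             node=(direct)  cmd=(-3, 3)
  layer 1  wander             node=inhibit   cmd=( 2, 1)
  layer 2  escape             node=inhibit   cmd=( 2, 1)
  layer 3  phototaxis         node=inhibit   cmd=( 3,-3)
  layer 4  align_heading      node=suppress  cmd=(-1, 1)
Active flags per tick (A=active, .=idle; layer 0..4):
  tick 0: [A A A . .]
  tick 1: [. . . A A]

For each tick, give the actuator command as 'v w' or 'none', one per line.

tick 0:
  L0 cruise: active, feeds wire = (-3, 3)
  L1 wander: active, inhibitor → wire = none
  L2 escape: active, inhibitor → wire = none
  L3 phototaxis: idle → wire stays none
  L4 align_heading: idle → wire stays none
  actuator = none
tick 1:
  L0 cruise: idle → wire = none
  L1 wander: idle → wire stays none
  L2 escape: idle → wire stays none
  L3 phototaxis: active, inhibitor → wire = none
  L4 align_heading: active, suppressor → wire = (-1, 1)
  actuator = (-1, 1)

none
-1 1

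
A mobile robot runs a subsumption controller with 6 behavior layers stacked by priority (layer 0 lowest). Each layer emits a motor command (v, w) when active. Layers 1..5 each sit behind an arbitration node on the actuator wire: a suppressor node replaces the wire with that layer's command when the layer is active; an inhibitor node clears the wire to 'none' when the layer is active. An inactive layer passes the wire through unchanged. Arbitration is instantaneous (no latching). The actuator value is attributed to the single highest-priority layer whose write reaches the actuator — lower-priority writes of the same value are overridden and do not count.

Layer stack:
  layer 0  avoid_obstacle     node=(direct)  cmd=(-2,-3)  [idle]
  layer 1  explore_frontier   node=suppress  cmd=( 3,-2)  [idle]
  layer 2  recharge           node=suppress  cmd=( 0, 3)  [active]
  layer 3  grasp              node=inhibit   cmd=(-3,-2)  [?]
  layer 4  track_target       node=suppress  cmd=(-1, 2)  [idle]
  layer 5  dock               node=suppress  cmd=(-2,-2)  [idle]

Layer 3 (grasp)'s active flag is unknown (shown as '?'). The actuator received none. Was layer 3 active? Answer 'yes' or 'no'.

If layer 3 is active=yes:
  actuator would be none
If layer 3 is active=no:
  actuator would be (0, 3)
Observed none, so layer 3 was active.

yes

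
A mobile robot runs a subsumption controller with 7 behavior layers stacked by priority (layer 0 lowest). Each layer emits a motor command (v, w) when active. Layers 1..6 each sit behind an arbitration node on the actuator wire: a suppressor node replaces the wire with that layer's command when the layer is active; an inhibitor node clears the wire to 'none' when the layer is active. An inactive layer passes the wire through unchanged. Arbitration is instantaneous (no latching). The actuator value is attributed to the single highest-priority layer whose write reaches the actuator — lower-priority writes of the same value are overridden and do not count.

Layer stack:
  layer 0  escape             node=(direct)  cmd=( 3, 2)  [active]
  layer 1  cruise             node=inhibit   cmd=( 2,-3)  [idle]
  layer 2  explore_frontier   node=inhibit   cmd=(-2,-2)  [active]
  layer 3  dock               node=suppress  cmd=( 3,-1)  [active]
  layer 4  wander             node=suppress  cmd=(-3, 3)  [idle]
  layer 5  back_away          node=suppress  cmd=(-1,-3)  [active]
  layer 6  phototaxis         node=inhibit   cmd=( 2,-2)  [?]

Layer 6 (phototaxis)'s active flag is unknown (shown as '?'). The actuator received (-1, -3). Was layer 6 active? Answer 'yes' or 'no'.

If layer 6 is active=yes:
  actuator would be none
If layer 6 is active=no:
  actuator would be (-1, -3)
Observed (-1, -3), so layer 6 was idle.

no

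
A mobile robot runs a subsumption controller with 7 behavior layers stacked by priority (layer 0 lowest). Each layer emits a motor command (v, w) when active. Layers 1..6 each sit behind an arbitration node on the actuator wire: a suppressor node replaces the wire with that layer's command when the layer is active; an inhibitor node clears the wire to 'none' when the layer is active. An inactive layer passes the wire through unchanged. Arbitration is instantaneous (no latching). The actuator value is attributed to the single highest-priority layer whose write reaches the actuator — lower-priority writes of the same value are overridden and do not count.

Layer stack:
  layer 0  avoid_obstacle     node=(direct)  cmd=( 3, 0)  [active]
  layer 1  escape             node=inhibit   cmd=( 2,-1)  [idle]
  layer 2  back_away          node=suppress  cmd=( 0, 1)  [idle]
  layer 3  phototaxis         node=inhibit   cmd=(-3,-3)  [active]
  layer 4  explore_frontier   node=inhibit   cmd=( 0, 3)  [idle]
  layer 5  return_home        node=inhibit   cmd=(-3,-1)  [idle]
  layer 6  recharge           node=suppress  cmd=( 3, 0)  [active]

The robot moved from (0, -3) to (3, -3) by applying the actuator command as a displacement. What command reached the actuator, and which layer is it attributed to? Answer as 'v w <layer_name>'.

3 0 recharge

displacement = (3, -3) − (0, -3) = (3, 0)
[0] avoid_obstacle on; wire := (3, 0)
[1] escape off; pass (3, 0)
[2] back_away off; pass (3, 0)
[3] phototaxis on (inhibit); wire := none
[4] explore_frontier off; pass none
[5] return_home off; pass none
[6] recharge on (suppress); wire := (3, 0)
output (3, 0) — from layer 6 (recharge)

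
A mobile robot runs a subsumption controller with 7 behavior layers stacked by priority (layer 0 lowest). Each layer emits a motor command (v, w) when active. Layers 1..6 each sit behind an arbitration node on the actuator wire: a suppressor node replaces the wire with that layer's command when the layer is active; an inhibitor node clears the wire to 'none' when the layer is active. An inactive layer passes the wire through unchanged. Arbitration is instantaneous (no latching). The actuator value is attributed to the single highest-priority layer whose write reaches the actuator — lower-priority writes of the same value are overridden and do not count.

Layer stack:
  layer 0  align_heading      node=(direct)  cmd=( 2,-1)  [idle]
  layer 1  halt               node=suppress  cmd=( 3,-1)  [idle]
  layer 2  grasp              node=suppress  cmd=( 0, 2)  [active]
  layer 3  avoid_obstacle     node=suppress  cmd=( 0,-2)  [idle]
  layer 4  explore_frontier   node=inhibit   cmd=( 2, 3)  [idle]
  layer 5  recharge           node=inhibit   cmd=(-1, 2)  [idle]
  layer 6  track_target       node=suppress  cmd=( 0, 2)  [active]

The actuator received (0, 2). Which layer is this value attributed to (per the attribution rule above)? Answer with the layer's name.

track_target

L0 align_heading: idle → wire = none
L1 halt: idle → wire stays none
L2 grasp: active, suppressor → wire = (0, 2)
L3 avoid_obstacle: idle → wire stays (0, 2)
L4 explore_frontier: idle → wire stays (0, 2)
L5 recharge: idle → wire stays (0, 2)
L6 track_target: active, suppressor → wire = (0, 2)
actuator = (0, 2)
last writer: layer 6 = track_target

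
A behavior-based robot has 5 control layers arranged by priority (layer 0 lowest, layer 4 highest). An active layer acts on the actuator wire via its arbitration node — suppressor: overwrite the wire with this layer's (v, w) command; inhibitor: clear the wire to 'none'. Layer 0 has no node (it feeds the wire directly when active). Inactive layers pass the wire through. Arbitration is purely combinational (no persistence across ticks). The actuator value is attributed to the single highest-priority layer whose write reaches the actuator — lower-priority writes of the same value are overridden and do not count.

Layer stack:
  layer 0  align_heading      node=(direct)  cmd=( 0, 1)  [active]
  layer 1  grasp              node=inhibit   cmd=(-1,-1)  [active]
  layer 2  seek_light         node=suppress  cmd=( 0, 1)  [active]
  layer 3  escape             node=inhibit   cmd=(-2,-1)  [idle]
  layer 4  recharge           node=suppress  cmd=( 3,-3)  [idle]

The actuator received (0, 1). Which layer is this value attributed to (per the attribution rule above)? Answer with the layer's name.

seek_light

L0 align_heading: active, feeds wire = (0, 1)
L1 grasp: active, inhibitor → wire = none
L2 seek_light: active, suppressor → wire = (0, 1)
L3 escape: idle → wire stays (0, 1)
L4 recharge: idle → wire stays (0, 1)
actuator = (0, 1)
last writer: layer 2 = seek_light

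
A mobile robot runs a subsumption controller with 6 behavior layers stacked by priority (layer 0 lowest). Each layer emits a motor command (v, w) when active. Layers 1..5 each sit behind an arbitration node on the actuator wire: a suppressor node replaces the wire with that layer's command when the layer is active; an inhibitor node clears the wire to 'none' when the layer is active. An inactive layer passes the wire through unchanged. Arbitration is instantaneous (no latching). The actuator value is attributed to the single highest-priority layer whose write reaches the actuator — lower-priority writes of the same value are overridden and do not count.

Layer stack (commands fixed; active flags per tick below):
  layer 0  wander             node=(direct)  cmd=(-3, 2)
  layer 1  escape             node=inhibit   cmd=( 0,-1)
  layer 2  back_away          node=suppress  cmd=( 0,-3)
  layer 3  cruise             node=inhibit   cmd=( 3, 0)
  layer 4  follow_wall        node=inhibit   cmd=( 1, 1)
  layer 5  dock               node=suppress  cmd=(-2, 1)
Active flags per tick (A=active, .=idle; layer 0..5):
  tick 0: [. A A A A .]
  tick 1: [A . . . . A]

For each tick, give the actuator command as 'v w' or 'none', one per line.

none
-2 1

tick 0:
  layer 0 (wander) idle — none
  layer 1 (escape) active — inhibits: none
  layer 2 (back_away) active — suppresses: (0, -3)
  layer 3 (cruise) active — inhibits: none
  layer 4 (follow_wall) active — inhibits: none
  layer 5 (dock) idle — unchanged: none
  → actuator none
tick 1:
  layer 0 (wander) active — direct: (-3, 2)
  layer 1 (escape) idle — unchanged: (-3, 2)
  layer 2 (back_away) idle — unchanged: (-3, 2)
  layer 3 (cruise) idle — unchanged: (-3, 2)
  layer 4 (follow_wall) idle — unchanged: (-3, 2)
  layer 5 (dock) active — suppresses: (-2, 1)
  → actuator (-2, 1)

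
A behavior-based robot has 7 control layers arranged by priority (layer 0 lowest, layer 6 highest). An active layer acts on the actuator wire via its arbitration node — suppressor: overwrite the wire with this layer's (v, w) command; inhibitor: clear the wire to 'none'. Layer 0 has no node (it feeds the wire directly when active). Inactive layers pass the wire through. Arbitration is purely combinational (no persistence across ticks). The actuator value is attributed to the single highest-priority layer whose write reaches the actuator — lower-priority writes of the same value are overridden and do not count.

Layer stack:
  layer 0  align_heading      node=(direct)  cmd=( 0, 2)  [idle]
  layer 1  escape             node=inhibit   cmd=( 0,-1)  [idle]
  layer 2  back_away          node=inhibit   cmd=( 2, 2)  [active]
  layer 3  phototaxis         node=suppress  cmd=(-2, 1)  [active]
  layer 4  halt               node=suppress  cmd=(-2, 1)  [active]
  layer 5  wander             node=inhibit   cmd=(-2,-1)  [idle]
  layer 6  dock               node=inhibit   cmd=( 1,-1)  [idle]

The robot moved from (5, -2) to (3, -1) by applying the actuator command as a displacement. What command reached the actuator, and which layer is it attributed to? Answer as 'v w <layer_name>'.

-2 1 halt

displacement = (3, -1) − (5, -2) = (-2, 1)
layer 0 (align_heading) idle — none
layer 1 (escape) idle — unchanged: none
layer 2 (back_away) active — inhibits: none
layer 3 (phototaxis) active — suppresses: (-2, 1)
layer 4 (halt) active — suppresses: (-2, 1)
layer 5 (wander) idle — unchanged: (-2, 1)
layer 6 (dock) idle — unchanged: (-2, 1)
→ actuator (-2, 1) — from layer 4 (halt)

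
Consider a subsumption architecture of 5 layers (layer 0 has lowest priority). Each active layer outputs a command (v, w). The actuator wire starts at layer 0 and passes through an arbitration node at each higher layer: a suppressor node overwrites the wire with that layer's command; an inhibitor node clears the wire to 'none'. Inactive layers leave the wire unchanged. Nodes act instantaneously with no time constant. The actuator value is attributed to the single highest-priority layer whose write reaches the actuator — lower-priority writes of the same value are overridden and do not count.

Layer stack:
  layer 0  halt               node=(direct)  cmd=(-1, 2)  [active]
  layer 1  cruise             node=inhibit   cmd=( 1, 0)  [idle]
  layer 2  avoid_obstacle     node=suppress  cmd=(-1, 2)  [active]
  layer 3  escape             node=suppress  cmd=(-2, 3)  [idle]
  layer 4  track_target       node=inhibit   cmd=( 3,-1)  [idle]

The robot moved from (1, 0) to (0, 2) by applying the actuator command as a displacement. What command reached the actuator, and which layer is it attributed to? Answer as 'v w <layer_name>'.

-1 2 avoid_obstacle

displacement = (0, 2) − (1, 0) = (-1, 2)
[0] halt on; wire := (-1, 2)
[1] cruise off; pass (-1, 2)
[2] avoid_obstacle on (suppress); wire := (-1, 2)
[3] escape off; pass (-1, 2)
[4] track_target off; pass (-1, 2)
output (-1, 2) — from layer 2 (avoid_obstacle)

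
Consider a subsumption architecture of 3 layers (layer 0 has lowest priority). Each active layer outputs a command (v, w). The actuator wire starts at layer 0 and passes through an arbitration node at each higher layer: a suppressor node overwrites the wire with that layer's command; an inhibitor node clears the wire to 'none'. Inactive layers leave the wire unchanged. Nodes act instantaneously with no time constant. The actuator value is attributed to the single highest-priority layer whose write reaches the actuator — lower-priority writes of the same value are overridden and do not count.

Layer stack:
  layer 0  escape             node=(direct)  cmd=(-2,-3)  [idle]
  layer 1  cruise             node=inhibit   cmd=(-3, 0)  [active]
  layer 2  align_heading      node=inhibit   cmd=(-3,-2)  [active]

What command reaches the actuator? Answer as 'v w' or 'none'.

none

layer 0 (escape) idle — none
layer 1 (cruise) active — inhibits: none
layer 2 (align_heading) active — inhibits: none
→ actuator none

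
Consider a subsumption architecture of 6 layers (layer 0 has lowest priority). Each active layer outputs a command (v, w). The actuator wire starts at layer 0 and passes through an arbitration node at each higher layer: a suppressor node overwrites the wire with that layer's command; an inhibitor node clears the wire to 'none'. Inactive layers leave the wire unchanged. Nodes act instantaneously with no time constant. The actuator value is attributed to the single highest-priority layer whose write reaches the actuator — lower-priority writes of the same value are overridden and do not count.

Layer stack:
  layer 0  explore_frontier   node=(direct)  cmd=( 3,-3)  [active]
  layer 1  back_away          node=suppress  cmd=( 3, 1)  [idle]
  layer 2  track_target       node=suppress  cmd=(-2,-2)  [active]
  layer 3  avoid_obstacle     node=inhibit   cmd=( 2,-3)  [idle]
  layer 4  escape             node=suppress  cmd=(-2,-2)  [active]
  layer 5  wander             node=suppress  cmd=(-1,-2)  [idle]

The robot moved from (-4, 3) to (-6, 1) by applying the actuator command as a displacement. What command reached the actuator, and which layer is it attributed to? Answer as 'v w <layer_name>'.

-2 -2 escape

displacement = (-6, 1) − (-4, 3) = (-2, -2)
L0 explore_frontier: active, feeds wire = (3, -3)
L1 back_away: idle → wire stays (3, -3)
L2 track_target: active, suppressor → wire = (-2, -2)
L3 avoid_obstacle: idle → wire stays (-2, -2)
L4 escape: active, suppressor → wire = (-2, -2)
L5 wander: idle → wire stays (-2, -2)
actuator = (-2, -2) — from layer 4 (escape)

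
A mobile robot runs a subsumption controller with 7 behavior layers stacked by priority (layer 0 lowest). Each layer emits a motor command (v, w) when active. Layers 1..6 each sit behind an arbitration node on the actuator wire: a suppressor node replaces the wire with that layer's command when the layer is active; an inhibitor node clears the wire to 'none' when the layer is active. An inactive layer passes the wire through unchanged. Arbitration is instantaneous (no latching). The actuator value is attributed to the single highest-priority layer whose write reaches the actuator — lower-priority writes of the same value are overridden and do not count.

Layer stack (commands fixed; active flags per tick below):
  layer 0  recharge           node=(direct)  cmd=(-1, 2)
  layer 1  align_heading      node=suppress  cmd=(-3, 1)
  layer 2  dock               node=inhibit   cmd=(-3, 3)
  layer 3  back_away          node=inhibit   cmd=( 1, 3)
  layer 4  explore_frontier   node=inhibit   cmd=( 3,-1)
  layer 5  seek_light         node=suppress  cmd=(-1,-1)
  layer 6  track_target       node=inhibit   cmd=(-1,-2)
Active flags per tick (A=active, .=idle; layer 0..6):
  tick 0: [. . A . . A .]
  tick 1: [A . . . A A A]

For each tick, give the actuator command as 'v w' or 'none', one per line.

tick 0:
  layer 0 (recharge) idle — none
  layer 1 (align_heading) idle — unchanged: none
  layer 2 (dock) active — inhibits: none
  layer 3 (back_away) idle — unchanged: none
  layer 4 (explore_frontier) idle — unchanged: none
  layer 5 (seek_light) active — suppresses: (-1, -1)
  layer 6 (track_target) idle — unchanged: (-1, -1)
  → actuator (-1, -1)
tick 1:
  layer 0 (recharge) active — direct: (-1, 2)
  layer 1 (align_heading) idle — unchanged: (-1, 2)
  layer 2 (dock) idle — unchanged: (-1, 2)
  layer 3 (back_away) idle — unchanged: (-1, 2)
  layer 4 (explore_frontier) active — inhibits: none
  layer 5 (seek_light) active — suppresses: (-1, -1)
  layer 6 (track_target) active — inhibits: none
  → actuator none

-1 -1
none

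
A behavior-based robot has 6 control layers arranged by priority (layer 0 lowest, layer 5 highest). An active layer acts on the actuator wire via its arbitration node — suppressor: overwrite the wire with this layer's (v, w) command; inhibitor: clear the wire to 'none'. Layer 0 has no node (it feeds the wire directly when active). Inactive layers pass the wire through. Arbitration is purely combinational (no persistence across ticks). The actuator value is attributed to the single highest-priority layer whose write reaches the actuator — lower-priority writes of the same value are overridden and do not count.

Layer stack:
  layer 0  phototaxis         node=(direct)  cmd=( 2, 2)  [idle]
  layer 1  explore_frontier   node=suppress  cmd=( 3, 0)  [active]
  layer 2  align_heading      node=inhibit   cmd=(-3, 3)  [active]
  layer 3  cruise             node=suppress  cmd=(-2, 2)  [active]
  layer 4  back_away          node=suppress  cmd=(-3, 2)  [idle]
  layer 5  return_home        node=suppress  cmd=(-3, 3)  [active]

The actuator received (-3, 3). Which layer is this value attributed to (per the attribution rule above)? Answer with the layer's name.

layer 0 (phototaxis) idle — none
layer 1 (explore_frontier) active — suppresses: (3, 0)
layer 2 (align_heading) active — inhibits: none
layer 3 (cruise) active — suppresses: (-2, 2)
layer 4 (back_away) idle — unchanged: (-2, 2)
layer 5 (return_home) active — suppresses: (-3, 3)
→ actuator (-3, 3)
last writer: layer 5 = return_home

return_home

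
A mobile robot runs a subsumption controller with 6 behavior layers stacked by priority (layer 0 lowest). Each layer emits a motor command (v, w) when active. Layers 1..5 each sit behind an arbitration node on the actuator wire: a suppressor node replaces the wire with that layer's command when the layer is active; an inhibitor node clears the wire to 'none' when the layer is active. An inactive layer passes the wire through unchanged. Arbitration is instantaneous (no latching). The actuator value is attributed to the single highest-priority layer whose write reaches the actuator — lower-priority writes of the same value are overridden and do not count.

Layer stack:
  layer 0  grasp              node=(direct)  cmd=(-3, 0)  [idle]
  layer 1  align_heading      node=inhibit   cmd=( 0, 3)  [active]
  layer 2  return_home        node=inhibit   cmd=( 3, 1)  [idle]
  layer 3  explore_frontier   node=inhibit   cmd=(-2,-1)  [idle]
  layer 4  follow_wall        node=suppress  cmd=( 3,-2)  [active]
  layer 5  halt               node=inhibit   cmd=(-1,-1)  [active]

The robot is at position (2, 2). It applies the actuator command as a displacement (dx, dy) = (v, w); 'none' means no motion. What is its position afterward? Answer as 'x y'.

layer 0 (grasp) idle — none
layer 1 (align_heading) active — inhibits: none
layer 2 (return_home) idle — unchanged: none
layer 3 (explore_frontier) idle — unchanged: none
layer 4 (follow_wall) active — suppresses: (3, -2)
layer 5 (halt) active — inhibits: none
→ actuator none
position: (2, 2) + none = (2, 2)

2 2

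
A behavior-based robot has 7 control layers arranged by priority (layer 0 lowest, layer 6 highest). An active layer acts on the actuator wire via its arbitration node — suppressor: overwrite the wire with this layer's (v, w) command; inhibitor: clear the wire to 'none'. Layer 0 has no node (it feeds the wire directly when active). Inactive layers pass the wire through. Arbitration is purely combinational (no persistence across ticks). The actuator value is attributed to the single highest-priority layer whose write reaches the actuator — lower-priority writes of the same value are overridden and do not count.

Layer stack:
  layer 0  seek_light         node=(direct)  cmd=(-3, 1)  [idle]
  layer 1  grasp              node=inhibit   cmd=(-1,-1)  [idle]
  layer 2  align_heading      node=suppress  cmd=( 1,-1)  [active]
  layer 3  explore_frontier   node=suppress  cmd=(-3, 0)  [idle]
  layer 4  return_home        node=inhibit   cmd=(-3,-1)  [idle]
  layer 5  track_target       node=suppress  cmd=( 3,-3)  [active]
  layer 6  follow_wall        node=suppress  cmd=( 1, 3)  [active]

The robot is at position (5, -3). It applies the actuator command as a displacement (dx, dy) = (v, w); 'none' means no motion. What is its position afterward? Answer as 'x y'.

L0 seek_light: idle → wire = none
L1 grasp: idle → wire stays none
L2 align_heading: active, suppressor → wire = (1, -1)
L3 explore_frontier: idle → wire stays (1, -1)
L4 return_home: idle → wire stays (1, -1)
L5 track_target: active, suppressor → wire = (3, -3)
L6 follow_wall: active, suppressor → wire = (1, 3)
actuator = (1, 3)
position: (5, -3) + (1, 3) = (6, 0)

6 0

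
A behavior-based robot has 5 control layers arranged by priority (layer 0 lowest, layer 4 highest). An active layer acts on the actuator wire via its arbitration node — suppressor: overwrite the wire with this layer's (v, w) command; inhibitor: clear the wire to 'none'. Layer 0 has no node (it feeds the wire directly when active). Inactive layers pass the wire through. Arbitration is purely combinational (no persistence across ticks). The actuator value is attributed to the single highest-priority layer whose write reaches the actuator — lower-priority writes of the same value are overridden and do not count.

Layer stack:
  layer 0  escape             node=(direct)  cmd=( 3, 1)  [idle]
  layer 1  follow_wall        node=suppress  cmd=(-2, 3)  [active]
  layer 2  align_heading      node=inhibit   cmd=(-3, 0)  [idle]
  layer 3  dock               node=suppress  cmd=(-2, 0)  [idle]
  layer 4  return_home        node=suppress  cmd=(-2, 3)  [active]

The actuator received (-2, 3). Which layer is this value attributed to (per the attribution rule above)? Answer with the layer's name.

return_home

[0] escape off; wire := none
[1] follow_wall on (suppress); wire := (-2, 3)
[2] align_heading off; pass (-2, 3)
[3] dock off; pass (-2, 3)
[4] return_home on (suppress); wire := (-2, 3)
output (-2, 3)
last writer: layer 4 = return_home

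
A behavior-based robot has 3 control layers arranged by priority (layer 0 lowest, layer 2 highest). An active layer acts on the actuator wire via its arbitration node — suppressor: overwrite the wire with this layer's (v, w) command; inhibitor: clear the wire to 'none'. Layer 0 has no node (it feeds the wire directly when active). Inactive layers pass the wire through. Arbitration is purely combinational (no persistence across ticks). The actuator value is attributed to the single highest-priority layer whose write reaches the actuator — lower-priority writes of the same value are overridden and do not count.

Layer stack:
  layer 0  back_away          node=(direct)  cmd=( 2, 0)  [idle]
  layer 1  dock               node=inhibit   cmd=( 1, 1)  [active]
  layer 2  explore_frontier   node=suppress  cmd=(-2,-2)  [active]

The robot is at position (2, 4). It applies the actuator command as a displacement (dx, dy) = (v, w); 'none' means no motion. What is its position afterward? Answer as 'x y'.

0 2

layer 0 (back_away) idle — none
layer 1 (dock) active — inhibits: none
layer 2 (explore_frontier) active — suppresses: (-2, -2)
→ actuator (-2, -2)
position: (2, 4) + (-2, -2) = (0, 2)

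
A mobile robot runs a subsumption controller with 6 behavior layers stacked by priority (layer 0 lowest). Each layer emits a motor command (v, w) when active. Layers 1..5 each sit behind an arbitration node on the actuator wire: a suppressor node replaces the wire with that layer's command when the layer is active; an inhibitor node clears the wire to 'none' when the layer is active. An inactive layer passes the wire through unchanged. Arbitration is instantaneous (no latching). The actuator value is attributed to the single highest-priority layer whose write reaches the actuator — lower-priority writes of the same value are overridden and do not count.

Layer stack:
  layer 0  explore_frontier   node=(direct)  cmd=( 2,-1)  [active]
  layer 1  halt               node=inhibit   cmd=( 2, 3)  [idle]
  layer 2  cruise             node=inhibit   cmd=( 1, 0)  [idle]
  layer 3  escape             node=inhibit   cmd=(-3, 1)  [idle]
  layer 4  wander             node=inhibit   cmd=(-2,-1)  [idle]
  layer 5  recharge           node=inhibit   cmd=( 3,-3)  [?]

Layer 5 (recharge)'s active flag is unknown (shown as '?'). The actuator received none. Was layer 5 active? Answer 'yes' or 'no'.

If layer 5 is active=yes:
  actuator would be none
If layer 5 is active=no:
  actuator would be (2, -1)
Observed none, so layer 5 was active.

yes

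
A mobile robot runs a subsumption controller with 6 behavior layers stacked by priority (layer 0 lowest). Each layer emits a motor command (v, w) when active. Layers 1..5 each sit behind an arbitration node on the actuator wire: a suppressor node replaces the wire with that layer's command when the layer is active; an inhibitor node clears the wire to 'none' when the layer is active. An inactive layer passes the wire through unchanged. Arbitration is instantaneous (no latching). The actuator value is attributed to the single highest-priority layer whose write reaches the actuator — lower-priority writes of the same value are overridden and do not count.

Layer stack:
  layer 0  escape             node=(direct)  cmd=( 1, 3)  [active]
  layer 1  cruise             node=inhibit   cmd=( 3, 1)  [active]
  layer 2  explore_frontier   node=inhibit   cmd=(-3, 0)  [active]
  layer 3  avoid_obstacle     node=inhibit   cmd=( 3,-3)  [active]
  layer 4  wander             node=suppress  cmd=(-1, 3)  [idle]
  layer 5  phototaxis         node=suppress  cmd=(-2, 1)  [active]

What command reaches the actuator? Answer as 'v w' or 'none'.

[0] escape on; wire := (1, 3)
[1] cruise on (inhibit); wire := none
[2] explore_frontier on (inhibit); wire := none
[3] avoid_obstacle on (inhibit); wire := none
[4] wander off; pass none
[5] phototaxis on (suppress); wire := (-2, 1)
output (-2, 1)

-2 1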